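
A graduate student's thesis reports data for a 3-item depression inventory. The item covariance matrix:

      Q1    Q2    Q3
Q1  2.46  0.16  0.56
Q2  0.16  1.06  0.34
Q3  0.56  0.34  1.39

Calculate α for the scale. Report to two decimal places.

ΣVar(i) = 2.46 + 1.06 + 1.39 = 4.91
Sum of off-diagonal covariances = 1.06
Var(T) = 4.91 + 2 × 1.06 = 7.03
α = (k/(k−1))·(1 − ΣVar(i)/Var(T)) = (3/2)·(1 − 4.91/7.03) = 0.45

α = 0.45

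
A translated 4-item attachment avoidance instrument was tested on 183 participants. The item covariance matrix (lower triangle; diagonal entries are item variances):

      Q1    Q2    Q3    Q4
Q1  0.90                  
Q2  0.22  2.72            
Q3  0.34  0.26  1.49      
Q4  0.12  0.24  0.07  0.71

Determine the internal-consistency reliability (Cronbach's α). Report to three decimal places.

sum of item variances = 0.90 + 2.72 + 1.49 + 0.71 = 5.82
Sum of the distinct covariances = 1.25
Var(T) = 5.82 + 2 × 1.25 = 8.32
α = (k/(k−1))·(1 − sum of item variances/Var(T)) = (4/3)·(1 − 5.82/8.32) = 0.401

Cronbach's α = 0.401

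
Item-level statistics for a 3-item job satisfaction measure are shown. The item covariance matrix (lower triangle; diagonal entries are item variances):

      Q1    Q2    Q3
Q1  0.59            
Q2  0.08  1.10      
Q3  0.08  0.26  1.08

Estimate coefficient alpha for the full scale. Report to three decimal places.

α = 0.349

sum of item variances = 0.59 + 1.10 + 1.08 = 2.77
Sum of the distinct covariances = 0.42
Var(T) = 2.77 + 2 × 0.42 = 3.61
α = (k/(k−1))·(1 − sum of item variances/Var(T)) = (3/2)·(1 − 2.77/3.61) = 0.349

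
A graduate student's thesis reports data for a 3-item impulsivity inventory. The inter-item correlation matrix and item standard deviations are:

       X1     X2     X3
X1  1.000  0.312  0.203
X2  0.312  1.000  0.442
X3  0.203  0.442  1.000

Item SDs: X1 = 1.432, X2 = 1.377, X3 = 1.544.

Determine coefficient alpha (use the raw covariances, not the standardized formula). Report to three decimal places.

α = 0.581

Σσ²ᵢ = 1.432² + 1.377² + 1.544² = 6.3307
Covariances σ_ij = r_ij · s_i · s_j:
  σ(X1,X2) = 0.312 × 1.432 × 1.377 = 0.6152
  σ(X1,X3) = 0.203 × 1.432 × 1.544 = 0.4488
  σ(X2,X3) = 0.442 × 1.377 × 1.544 = 0.9397
σ²_T = Σσ²ᵢ + 2·Σσ_ij = 6.3307 + 2 × 2.0037 = 10.3381
α = (3/2)·(1 − 6.3307/10.3381) = 0.581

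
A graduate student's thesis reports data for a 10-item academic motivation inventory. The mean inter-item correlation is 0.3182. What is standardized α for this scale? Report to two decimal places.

Standardized α = k·r̄ / (1 + (k−1)·r̄) = 10 × 0.3182 / (1 + 9 × 0.3182)
  = 3.1820 / 3.8638 = 0.82

standardized α = 0.82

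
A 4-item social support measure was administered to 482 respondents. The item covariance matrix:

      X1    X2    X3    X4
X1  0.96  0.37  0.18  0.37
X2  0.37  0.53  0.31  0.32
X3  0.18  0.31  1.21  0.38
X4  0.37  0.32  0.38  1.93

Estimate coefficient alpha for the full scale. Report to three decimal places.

Σσᵢ² = 0.96 + 0.53 + 1.21 + 1.93 = 4.63
Sum of off-diagonal covariances = 1.93
σ²_total = 4.63 + 2 × 1.93 = 8.49
α = (k/(k−1))·(1 − Σσᵢ²/σ²_total) = (4/3)·(1 − 4.63/8.49) = 0.606

coefficient alpha = 0.606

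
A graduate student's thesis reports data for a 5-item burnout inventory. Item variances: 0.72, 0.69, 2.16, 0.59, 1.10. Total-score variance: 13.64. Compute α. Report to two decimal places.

α = 0.77

Σσᵢ² = 0.72 + 0.69 + 2.16 + 0.59 + 1.10 = 5.26
α = (k/(k−1))·(1 − Σσᵢ²/Var(T)) = (5/4)·(1 − 5.26/13.64) = 0.77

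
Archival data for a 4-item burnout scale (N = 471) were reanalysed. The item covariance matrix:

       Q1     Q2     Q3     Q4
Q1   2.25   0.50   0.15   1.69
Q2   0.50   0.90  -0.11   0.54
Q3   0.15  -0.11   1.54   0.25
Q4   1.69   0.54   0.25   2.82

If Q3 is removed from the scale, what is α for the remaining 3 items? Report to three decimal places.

Remaining items: Q1, Q2, Q4 (k = 3).
Σσᵢ² = 2.25 + 0.90 + 2.82 = 5.97
σ²_T = 5.97 + 2 × 2.73 = 11.43
α (item deleted) = (3/2)·(1 − 5.97/11.43) = 0.717

α = 0.717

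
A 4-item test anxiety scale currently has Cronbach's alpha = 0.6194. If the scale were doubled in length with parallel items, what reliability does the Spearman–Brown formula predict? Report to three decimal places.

predicted reliability = 0.765

Length factor m = 2
α' = m·α / (1 + (m−1)·α)
   = 2 × 0.6194 / (1 + (2 − 1) × 0.6194)
   = 1.2388 / 1.6194 = 0.765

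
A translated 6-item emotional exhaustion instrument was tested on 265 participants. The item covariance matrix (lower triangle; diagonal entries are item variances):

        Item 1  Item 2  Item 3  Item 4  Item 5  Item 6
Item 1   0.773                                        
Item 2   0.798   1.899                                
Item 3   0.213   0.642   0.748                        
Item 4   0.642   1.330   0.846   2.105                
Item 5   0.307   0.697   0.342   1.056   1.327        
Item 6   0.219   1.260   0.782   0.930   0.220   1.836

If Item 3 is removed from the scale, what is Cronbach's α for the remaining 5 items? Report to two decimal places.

Cronbach's α = 0.82

Remaining items: Item 1, Item 2, Item 4, Item 5, Item 6 (k = 5).
Σσ²ᵢ = 0.773 + 1.899 + 2.105 + 1.327 + 1.836 = 7.940
Var(T) = 7.940 + 2 × 7.459 = 22.858
α (item deleted) = (5/4)·(1 − 7.940/22.858) = 0.82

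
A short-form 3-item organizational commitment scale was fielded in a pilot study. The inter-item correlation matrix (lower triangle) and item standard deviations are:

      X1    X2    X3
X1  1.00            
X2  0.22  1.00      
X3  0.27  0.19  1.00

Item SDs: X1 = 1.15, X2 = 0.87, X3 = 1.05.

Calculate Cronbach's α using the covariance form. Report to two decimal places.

Σσ²ᵢ = 1.15² + 0.87² + 1.05² = 3.1819
Covariances σ_ij = r_ij · s_i · s_j:
  σ(X1,X2) = 0.22 × 1.15 × 0.87 = 0.2201
  σ(X1,X3) = 0.27 × 1.15 × 1.05 = 0.3260
  σ(X2,X3) = 0.19 × 0.87 × 1.05 = 0.1736
σ²_T = Σσ²ᵢ + 2·Σσ_ij = 3.1819 + 2 × 0.7197 = 4.6213
α = (3/2)·(1 − 3.1819/4.6213) = 0.47

α = 0.47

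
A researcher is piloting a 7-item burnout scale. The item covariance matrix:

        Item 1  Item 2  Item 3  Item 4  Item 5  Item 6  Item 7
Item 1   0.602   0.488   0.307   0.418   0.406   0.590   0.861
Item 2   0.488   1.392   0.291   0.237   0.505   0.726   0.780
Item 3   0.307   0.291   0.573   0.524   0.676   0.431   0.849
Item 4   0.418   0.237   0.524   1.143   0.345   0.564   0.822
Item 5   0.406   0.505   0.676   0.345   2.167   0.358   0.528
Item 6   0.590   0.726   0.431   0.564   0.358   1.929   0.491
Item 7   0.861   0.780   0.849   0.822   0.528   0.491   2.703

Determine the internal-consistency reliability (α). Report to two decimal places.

Σσ²ᵢ = 0.602 + 1.392 + 0.573 + 1.143 + 2.167 + 1.929 + 2.703 = 10.509
Sum of the distinct covariances = 11.197
total variance = 10.509 + 2 × 11.197 = 32.903
α = (k/(k−1))·(1 − Σσ²ᵢ/total variance) = (7/6)·(1 − 10.509/32.903) = 0.79

α = 0.79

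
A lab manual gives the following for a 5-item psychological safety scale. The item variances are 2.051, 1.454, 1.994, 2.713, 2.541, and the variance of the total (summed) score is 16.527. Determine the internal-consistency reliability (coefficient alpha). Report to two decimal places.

α = 0.44

sum of item variances = 2.051 + 1.454 + 1.994 + 2.713 + 2.541 = 10.753
α = (k/(k−1))·(1 − sum of item variances/total variance) = (5/4)·(1 − 10.753/16.527) = 0.44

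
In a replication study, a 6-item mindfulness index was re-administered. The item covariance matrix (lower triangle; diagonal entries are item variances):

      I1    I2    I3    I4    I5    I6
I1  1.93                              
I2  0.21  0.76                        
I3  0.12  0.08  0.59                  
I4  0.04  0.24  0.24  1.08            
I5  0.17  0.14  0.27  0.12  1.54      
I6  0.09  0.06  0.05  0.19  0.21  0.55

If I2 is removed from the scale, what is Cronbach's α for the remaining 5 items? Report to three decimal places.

α = 0.432

Remaining items: I1, I3, I4, I5, I6 (k = 5).
ΣVar(i) = 1.93 + 0.59 + 1.08 + 1.54 + 0.55 = 5.69
σ²_total = 5.69 + 2 × 1.50 = 8.69
α (item deleted) = (5/4)·(1 − 5.69/8.69) = 0.432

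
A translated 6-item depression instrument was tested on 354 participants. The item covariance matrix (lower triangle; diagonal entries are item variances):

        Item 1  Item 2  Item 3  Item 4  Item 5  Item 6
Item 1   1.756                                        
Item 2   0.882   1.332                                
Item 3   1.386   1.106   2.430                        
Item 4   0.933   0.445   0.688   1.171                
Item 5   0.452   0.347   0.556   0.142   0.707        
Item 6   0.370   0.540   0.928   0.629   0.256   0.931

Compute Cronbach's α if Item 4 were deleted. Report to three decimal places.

Cronbach's α = 0.820

Remaining items: Item 1, Item 2, Item 3, Item 5, Item 6 (k = 5).
Σσᵢ² = 1.756 + 1.332 + 2.430 + 0.707 + 0.931 = 7.156
total variance = 7.156 + 2 × 6.823 = 20.802
α (item deleted) = (5/4)·(1 − 7.156/20.802) = 0.820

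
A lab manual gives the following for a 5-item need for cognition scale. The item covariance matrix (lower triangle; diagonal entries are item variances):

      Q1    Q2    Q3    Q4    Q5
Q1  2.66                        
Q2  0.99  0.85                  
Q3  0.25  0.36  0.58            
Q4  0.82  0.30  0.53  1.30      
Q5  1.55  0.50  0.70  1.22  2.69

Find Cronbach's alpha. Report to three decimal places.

sum of item variances = 2.66 + 0.85 + 0.58 + 1.30 + 2.69 = 8.08
Sum of the distinct covariances = 7.22
Var(T) = 8.08 + 2 × 7.22 = 22.52
α = (k/(k−1))·(1 − sum of item variances/Var(T)) = (5/4)·(1 − 8.08/22.52) = 0.802

Cronbach's alpha = 0.802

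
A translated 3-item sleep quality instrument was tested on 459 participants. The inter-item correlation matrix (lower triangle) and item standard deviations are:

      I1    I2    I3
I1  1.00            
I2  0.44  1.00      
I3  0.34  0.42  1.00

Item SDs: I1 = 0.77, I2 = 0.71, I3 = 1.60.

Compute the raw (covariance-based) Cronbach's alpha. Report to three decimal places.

α = 0.575

Σσ²ᵢ = 0.77² + 0.71² + 1.60² = 3.6570
Covariances σ_ij = r_ij · s_i · s_j:
  σ(I1,I2) = 0.44 × 0.77 × 0.71 = 0.2405
  σ(I1,I3) = 0.34 × 0.77 × 1.60 = 0.4189
  σ(I2,I3) = 0.42 × 0.71 × 1.60 = 0.4771
σ²_T = Σσ²ᵢ + 2·Σσ_ij = 3.6570 + 2 × 1.1365 = 5.9300
α = (3/2)·(1 − 3.6570/5.9300) = 0.575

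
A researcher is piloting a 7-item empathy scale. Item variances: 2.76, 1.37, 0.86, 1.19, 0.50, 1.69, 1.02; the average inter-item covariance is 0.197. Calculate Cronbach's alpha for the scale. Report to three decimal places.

Cronbach's alpha = 0.546

sum of item variances = 2.76 + 1.37 + 0.86 + 1.19 + 0.50 + 1.69 + 1.02 = 9.39
Sum of the 21 distinct covariances = 21 × 0.197 = 4.137
total variance = sum of item variances + 2·Σcov = 9.39 + 2 × 4.137 = 17.664
α = (7/6)·(1 − 9.39/17.664) = 0.546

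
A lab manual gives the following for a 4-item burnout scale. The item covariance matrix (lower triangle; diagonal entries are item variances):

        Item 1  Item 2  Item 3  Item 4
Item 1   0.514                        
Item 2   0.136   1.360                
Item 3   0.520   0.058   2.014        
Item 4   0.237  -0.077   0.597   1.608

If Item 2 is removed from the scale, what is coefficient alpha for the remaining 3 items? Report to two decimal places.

Remaining items: Item 1, Item 3, Item 4 (k = 3).
Σσ²ᵢ = 0.514 + 2.014 + 1.608 = 4.136
Var(T) = 4.136 + 2 × 1.354 = 6.844
α (item deleted) = (3/2)·(1 − 4.136/6.844) = 0.59

coefficient alpha = 0.59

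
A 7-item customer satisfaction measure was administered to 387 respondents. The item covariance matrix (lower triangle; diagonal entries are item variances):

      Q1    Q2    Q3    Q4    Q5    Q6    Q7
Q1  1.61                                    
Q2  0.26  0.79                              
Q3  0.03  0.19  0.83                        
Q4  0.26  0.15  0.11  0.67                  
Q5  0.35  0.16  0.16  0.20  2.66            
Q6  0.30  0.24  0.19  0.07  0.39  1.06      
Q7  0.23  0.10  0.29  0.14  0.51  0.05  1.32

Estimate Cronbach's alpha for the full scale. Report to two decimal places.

α = 0.58

sum of item variances = 1.61 + 0.79 + 0.83 + 0.67 + 2.66 + 1.06 + 1.32 = 8.94
Sum of the distinct covariances = 4.38
σ²_T = 8.94 + 2 × 4.38 = 17.70
α = (k/(k−1))·(1 − sum of item variances/σ²_T) = (7/6)·(1 − 8.94/17.70) = 0.58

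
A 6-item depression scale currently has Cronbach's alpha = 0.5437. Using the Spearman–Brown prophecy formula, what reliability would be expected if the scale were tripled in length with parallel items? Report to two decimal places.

predicted reliability = 0.78

Length factor m = 3
α' = m·α / (1 + (m−1)·α)
   = 3 × 0.5437 / (1 + (3 − 1) × 0.5437)
   = 1.6311 / 2.0874 = 0.78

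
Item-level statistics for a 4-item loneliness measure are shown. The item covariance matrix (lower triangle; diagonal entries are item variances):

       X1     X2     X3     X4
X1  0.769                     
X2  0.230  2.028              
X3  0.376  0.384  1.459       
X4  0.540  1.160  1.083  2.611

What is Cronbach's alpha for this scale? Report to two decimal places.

Σσᵢ² = 0.769 + 2.028 + 1.459 + 2.611 = 6.867
Sum of off-diagonal covariances = 3.773
σ²_T = 6.867 + 2 × 3.773 = 14.413
α = (k/(k−1))·(1 − Σσᵢ²/σ²_T) = (4/3)·(1 − 6.867/14.413) = 0.70

Cronbach's alpha = 0.70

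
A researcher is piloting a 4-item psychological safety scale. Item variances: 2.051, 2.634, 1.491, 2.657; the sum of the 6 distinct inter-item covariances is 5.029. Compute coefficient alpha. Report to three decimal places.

Σσ²ᵢ = 2.051 + 2.634 + 1.491 + 2.657 = 8.833
Sum of distinct covariances = 5.029
total variance = Σσ²ᵢ + 2·Σcov = 8.833 + 2 × 5.029 = 18.891
α = (4/3)·(1 − 8.833/18.891) = 0.710

α = 0.710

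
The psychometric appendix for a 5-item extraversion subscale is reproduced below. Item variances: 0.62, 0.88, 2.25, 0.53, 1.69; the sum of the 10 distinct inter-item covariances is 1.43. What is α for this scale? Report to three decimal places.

sum of item variances = 0.62 + 0.88 + 2.25 + 0.53 + 1.69 = 5.97
Sum of distinct covariances = 1.43
Var(T) = sum of item variances + 2·Σcov = 5.97 + 2 × 1.43 = 8.83
α = (5/4)·(1 − 5.97/8.83) = 0.405

α = 0.405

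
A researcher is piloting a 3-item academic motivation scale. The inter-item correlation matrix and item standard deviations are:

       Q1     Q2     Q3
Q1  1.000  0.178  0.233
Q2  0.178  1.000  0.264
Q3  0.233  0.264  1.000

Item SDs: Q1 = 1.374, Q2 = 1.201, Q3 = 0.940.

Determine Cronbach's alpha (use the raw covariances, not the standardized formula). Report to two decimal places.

Σσ²ᵢ = 1.374² + 1.201² + 0.940² = 4.2139
Covariances σ_ij = r_ij · s_i · s_j:
  σ(Q1,Q2) = 0.178 × 1.374 × 1.201 = 0.2937
  σ(Q1,Q3) = 0.233 × 1.374 × 0.940 = 0.3009
  σ(Q2,Q3) = 0.264 × 1.201 × 0.940 = 0.2980
σ²_T = Σσ²ᵢ + 2·Σσ_ij = 4.2139 + 2 × 0.8926 = 5.9991
α = (3/2)·(1 − 4.2139/5.9991) = 0.45

α = 0.45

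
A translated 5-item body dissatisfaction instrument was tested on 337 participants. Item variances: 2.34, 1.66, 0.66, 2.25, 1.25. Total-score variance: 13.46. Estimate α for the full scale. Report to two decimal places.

α = 0.49

sum of item variances = 2.34 + 1.66 + 0.66 + 2.25 + 1.25 = 8.16
α = (k/(k−1))·(1 − sum of item variances/σ²_total) = (5/4)·(1 − 8.16/13.46) = 0.49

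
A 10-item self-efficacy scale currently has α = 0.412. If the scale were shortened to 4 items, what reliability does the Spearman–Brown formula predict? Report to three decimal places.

Length factor m = 4/10 = 0.4000
α' = m·α / (1 − (1−m)·α)
   = 4/10 × 0.412 / (1 − (1 − 4/10) × 0.412)
   = 0.1648 / 0.7528 = 0.219

predicted reliability = 0.219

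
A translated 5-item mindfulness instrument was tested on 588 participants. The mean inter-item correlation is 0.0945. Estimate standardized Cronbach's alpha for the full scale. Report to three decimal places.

Standardized α = k·r̄ / (1 + (k−1)·r̄) = 5 × 0.0945 / (1 + 4 × 0.0945)
  = 0.4725 / 1.3780 = 0.343

α = 0.343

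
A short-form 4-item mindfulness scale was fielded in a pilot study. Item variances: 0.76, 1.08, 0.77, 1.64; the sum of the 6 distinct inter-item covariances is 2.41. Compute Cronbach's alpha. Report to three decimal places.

ΣVar(i) = 0.76 + 1.08 + 0.77 + 1.64 = 4.25
Sum of distinct covariances = 2.41
σ²_total = ΣVar(i) + 2·Σcov = 4.25 + 2 × 2.41 = 9.07
α = (4/3)·(1 − 4.25/9.07) = 0.709

Cronbach's alpha = 0.709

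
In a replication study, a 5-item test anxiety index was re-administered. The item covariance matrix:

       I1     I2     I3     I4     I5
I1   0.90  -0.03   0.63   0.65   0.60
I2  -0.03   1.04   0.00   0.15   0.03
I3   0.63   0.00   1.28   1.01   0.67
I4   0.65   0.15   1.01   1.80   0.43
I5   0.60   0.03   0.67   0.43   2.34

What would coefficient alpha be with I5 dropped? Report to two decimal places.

coefficient alpha = 0.65

Remaining items: I1, I2, I3, I4 (k = 4).
Σσ²ᵢ = 0.90 + 1.04 + 1.28 + 1.80 = 5.02
σ²_total = 5.02 + 2 × 2.41 = 9.84
α (item deleted) = (4/3)·(1 − 5.02/9.84) = 0.65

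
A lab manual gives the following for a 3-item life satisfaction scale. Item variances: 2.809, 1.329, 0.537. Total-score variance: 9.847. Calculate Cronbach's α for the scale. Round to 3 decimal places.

sum of item variances = 2.809 + 1.329 + 0.537 = 4.675
α = (k/(k−1))·(1 − sum of item variances/σ²_T) = (3/2)·(1 − 4.675/9.847) = 0.788

α = 0.788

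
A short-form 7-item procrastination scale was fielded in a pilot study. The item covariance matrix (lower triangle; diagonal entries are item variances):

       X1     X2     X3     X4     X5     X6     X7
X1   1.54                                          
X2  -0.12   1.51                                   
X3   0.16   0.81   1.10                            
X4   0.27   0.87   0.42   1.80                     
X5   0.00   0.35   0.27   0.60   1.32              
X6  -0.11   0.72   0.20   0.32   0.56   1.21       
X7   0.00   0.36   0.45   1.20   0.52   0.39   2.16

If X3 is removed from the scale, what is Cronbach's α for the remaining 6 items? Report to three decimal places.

Remaining items: X1, X2, X4, X5, X6, X7 (k = 6).
Σσᵢ² = 1.54 + 1.51 + 1.80 + 1.32 + 1.21 + 2.16 = 9.54
total variance = 9.54 + 2 × 5.93 = 21.40
α (item deleted) = (6/5)·(1 − 9.54/21.40) = 0.665

Cronbach's α = 0.665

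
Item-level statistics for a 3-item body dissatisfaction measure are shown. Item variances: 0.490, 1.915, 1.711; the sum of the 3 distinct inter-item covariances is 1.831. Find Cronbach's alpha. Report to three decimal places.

sum of item variances = 0.490 + 1.915 + 1.711 = 4.116
Sum of distinct covariances = 1.831
σ²_T = sum of item variances + 2·Σcov = 4.116 + 2 × 1.831 = 7.778
α = (3/2)·(1 − 4.116/7.778) = 0.706

Cronbach's alpha = 0.706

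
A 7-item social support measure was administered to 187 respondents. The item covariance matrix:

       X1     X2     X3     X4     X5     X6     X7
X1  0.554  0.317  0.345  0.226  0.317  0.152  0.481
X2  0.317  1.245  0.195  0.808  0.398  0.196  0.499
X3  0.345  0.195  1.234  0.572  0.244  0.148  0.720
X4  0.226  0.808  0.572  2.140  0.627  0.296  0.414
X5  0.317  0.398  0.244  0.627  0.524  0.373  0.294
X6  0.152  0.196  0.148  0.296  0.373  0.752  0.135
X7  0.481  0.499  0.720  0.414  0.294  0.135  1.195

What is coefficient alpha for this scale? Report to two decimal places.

α = 0.78

Σσᵢ² = 0.554 + 1.245 + 1.234 + 2.140 + 0.524 + 0.752 + 1.195 = 7.644
Σ_{i<j} σ_ij = 7.757
σ²_total = 7.644 + 2 × 7.757 = 23.158
α = (k/(k−1))·(1 − Σσᵢ²/σ²_total) = (7/6)·(1 − 7.644/23.158) = 0.78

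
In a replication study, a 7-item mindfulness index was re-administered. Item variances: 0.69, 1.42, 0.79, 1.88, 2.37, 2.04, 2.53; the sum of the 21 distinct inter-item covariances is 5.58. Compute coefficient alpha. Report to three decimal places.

Σσ²ᵢ = 0.69 + 1.42 + 0.79 + 1.88 + 2.37 + 2.04 + 2.53 = 11.72
Sum of distinct covariances = 5.58
σ²_total = Σσ²ᵢ + 2·Σcov = 11.72 + 2 × 5.58 = 22.88
α = (7/6)·(1 − 11.72/22.88) = 0.569

α = 0.569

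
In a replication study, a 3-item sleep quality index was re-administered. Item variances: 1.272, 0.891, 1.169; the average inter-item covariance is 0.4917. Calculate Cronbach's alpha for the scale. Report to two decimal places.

sum of item variances = 1.272 + 0.891 + 1.169 = 3.332
Sum of the 3 distinct covariances = 3 × 0.4917 = 1.4751
σ²_T = sum of item variances + 2·Σcov = 3.332 + 2 × 1.4751 = 6.2822
α = (3/2)·(1 − 3.332/6.2822) = 0.70

α = 0.70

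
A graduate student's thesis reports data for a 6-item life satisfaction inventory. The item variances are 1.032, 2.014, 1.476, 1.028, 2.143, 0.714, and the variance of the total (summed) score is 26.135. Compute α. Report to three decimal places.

ΣVar(i) = 1.032 + 2.014 + 1.476 + 1.028 + 2.143 + 0.714 = 8.407
α = (k/(k−1))·(1 − ΣVar(i)/total variance) = (6/5)·(1 − 8.407/26.135) = 0.814

α = 0.814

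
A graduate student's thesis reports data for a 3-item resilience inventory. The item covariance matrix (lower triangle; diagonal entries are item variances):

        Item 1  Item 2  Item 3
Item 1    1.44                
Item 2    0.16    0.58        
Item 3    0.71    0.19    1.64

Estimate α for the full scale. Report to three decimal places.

Σσᵢ² = 1.44 + 0.58 + 1.64 = 3.66
Σ_{i<j} σ_ij = 1.06
σ²_total = 3.66 + 2 × 1.06 = 5.78
α = (k/(k−1))·(1 − Σσᵢ²/σ²_total) = (3/2)·(1 − 3.66/5.78) = 0.550

α = 0.550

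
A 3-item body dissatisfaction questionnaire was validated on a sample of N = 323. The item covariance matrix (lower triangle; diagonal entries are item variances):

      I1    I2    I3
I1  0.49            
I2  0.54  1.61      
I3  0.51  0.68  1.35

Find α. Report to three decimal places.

α = 0.751

ΣVar(i) = 0.49 + 1.61 + 1.35 = 3.45
Sum of the distinct covariances = 1.73
Var(T) = 3.45 + 2 × 1.73 = 6.91
α = (k/(k−1))·(1 − ΣVar(i)/Var(T)) = (3/2)·(1 − 3.45/6.91) = 0.751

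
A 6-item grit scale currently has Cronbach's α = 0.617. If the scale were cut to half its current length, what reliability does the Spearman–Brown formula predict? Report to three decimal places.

Length factor m = 1/2
α' = m·α / (1 − (1−m)·α)
   = 1/2 × 0.617 / (1 − (1 − 1/2) × 0.617)
   = 0.3085 / 0.6915 = 0.446

predicted reliability = 0.446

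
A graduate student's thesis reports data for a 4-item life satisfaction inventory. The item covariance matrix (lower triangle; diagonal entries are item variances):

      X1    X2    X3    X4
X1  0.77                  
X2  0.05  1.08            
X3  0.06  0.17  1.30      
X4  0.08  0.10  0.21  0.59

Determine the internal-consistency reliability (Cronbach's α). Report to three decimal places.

α = 0.352

Σσ²ᵢ = 0.77 + 1.08 + 1.30 + 0.59 = 3.74
Σ_{i<j} σ_ij = 0.67
total variance = 3.74 + 2 × 0.67 = 5.08
α = (k/(k−1))·(1 − Σσ²ᵢ/total variance) = (4/3)·(1 − 3.74/5.08) = 0.352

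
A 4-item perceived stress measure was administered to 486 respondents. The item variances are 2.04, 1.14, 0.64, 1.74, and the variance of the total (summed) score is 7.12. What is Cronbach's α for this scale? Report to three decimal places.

ΣVar(i) = 2.04 + 1.14 + 0.64 + 1.74 = 5.56
α = (k/(k−1))·(1 − ΣVar(i)/Var(T)) = (4/3)·(1 − 5.56/7.12) = 0.292

α = 0.292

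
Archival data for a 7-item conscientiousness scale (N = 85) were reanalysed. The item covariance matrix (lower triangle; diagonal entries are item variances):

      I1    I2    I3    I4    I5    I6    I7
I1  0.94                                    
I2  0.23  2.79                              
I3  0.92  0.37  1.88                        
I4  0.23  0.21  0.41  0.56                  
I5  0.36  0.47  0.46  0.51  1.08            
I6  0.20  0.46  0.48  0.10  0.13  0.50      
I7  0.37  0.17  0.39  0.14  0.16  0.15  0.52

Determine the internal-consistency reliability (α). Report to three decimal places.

α = 0.730

ΣVar(i) = 0.94 + 2.79 + 1.88 + 0.56 + 1.08 + 0.50 + 0.52 = 8.27
Σ_{i<j} σ_ij = 6.92
σ²_total = 8.27 + 2 × 6.92 = 22.11
α = (k/(k−1))·(1 − ΣVar(i)/σ²_total) = (7/6)·(1 − 8.27/22.11) = 0.730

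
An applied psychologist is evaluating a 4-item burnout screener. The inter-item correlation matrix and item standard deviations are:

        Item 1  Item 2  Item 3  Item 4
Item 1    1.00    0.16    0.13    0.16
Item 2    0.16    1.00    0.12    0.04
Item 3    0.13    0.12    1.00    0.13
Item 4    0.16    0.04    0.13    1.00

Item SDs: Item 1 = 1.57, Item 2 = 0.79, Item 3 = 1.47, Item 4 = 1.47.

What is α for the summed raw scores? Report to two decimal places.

α = 0.35

Σσ²ᵢ = 1.57² + 0.79² + 1.47² + 1.47² = 7.4108
Covariances σ_ij = r_ij · s_i · s_j:
  σ(Item 1,Item 2) = 0.16 × 1.57 × 0.79 = 0.1984
  σ(Item 1,Item 3) = 0.13 × 1.57 × 1.47 = 0.3000
  σ(Item 1,Item 4) = 0.16 × 1.57 × 1.47 = 0.3693
  σ(Item 2,Item 3) = 0.12 × 0.79 × 1.47 = 0.1394
  σ(Item 2,Item 4) = 0.04 × 0.79 × 1.47 = 0.0465
  σ(Item 3,Item 4) = 0.13 × 1.47 × 1.47 = 0.2809
σ²_T = Σσ²ᵢ + 2·Σσ_ij = 7.4108 + 2 × 1.3345 = 10.0798
α = (4/3)·(1 − 7.4108/10.0798) = 0.35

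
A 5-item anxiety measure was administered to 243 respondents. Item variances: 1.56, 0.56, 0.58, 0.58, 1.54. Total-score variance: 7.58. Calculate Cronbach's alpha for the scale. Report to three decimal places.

Σσ²ᵢ = 1.56 + 0.56 + 0.58 + 0.58 + 1.54 = 4.82
α = (k/(k−1))·(1 − Σσ²ᵢ/total variance) = (5/4)·(1 − 4.82/7.58) = 0.455

Cronbach's alpha = 0.455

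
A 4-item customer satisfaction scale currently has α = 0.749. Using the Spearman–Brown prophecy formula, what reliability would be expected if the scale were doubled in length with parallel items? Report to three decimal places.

Length factor m = 2
α' = m·α / (1 + (m−1)·α)
   = 2 × 0.749 / (1 + (2 − 1) × 0.749)
   = 1.4980 / 1.7490 = 0.856

predicted reliability = 0.856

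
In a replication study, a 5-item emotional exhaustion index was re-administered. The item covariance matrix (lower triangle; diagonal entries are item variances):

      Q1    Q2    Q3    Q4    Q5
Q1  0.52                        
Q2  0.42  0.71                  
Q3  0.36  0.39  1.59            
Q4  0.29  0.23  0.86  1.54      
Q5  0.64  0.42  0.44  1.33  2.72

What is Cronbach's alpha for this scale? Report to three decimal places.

Σσᵢ² = 0.52 + 0.71 + 1.59 + 1.54 + 2.72 = 7.08
Sum of off-diagonal covariances = 5.38
Var(T) = 7.08 + 2 × 5.38 = 17.84
α = (k/(k−1))·(1 − Σσᵢ²/Var(T)) = (5/4)·(1 − 7.08/17.84) = 0.754

Cronbach's alpha = 0.754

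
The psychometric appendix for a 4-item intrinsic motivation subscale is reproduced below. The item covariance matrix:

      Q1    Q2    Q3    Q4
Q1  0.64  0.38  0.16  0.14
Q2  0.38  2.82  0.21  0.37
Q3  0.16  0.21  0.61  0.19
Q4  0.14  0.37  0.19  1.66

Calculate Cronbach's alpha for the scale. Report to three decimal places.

Cronbach's alpha = 0.448

ΣVar(i) = 0.64 + 2.82 + 0.61 + 1.66 = 5.73
Σ_{i<j} σ_ij = 1.45
σ²_total = 5.73 + 2 × 1.45 = 8.63
α = (k/(k−1))·(1 − ΣVar(i)/σ²_total) = (4/3)·(1 − 5.73/8.63) = 0.448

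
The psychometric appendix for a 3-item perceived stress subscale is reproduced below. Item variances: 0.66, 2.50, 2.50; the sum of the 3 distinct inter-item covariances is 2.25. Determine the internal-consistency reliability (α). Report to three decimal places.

Σσ²ᵢ = 0.66 + 2.50 + 2.50 = 5.66
Sum of distinct covariances = 2.25
σ²_T = Σσ²ᵢ + 2·Σcov = 5.66 + 2 × 2.25 = 10.16
α = (3/2)·(1 − 5.66/10.16) = 0.664

α = 0.664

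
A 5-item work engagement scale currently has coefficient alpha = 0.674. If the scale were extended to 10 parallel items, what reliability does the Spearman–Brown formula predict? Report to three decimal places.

predicted reliability = 0.805

Length factor m = 10/5 = 2.0000
α' = m·α / (1 + (m−1)·α)
   = 10/5 × 0.674 / (1 + (10/5 − 1) × 0.674)
   = 1.3480 / 1.6740 = 0.805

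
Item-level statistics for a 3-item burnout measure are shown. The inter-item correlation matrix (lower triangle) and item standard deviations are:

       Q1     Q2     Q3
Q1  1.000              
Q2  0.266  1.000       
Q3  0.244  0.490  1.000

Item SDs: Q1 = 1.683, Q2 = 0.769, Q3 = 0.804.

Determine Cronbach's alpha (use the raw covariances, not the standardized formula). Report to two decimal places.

Σσ²ᵢ = 1.683² + 0.769² + 0.804² = 4.0703
Covariances σ_ij = r_ij · s_i · s_j:
  σ(Q1,Q2) = 0.266 × 1.683 × 0.769 = 0.3443
  σ(Q1,Q3) = 0.244 × 1.683 × 0.804 = 0.3302
  σ(Q2,Q3) = 0.490 × 0.769 × 0.804 = 0.3030
σ²_T = Σσ²ᵢ + 2·Σσ_ij = 4.0703 + 2 × 0.9775 = 6.0253
α = (3/2)·(1 − 4.0703/6.0253) = 0.49

Cronbach's alpha = 0.49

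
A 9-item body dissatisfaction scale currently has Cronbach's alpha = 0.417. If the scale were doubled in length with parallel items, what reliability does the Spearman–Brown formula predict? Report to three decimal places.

predicted reliability = 0.589

Length factor m = 2
α' = m·α / (1 + (m−1)·α)
   = 2 × 0.417 / (1 + (2 − 1) × 0.417)
   = 0.8340 / 1.4170 = 0.589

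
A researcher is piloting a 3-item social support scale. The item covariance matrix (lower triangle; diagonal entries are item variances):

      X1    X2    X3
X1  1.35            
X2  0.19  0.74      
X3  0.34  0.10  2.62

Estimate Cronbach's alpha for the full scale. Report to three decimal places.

sum of item variances = 1.35 + 0.74 + 2.62 = 4.71
Σ_{i<j} σ_ij = 0.63
Var(T) = 4.71 + 2 × 0.63 = 5.97
α = (k/(k−1))·(1 − sum of item variances/Var(T)) = (3/2)·(1 − 4.71/5.97) = 0.317

α = 0.317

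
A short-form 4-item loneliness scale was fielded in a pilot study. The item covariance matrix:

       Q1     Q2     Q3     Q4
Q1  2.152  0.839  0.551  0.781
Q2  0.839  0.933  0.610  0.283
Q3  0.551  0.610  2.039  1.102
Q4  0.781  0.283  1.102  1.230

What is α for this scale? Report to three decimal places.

α = 0.756

ΣVar(i) = 2.152 + 0.933 + 2.039 + 1.230 = 6.354
Σ_{i<j} σ_ij = 4.166
total variance = 6.354 + 2 × 4.166 = 14.686
α = (k/(k−1))·(1 − ΣVar(i)/total variance) = (4/3)·(1 − 6.354/14.686) = 0.756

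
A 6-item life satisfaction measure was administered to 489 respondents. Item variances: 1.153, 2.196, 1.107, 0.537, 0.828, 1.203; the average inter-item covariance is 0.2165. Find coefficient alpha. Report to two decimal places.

ΣVar(i) = 1.153 + 2.196 + 1.107 + 0.537 + 0.828 + 1.203 = 7.024
Sum of the 15 distinct covariances = 15 × 0.2165 = 3.2475
total variance = ΣVar(i) + 2·Σcov = 7.024 + 2 × 3.2475 = 13.5190
α = (6/5)·(1 − 7.024/13.5190) = 0.58

coefficient alpha = 0.58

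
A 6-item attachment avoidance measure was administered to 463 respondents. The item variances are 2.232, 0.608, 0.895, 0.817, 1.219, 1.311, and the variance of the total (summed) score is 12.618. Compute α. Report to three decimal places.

Σσᵢ² = 2.232 + 0.608 + 0.895 + 0.817 + 1.219 + 1.311 = 7.082
α = (k/(k−1))·(1 − Σσᵢ²/total variance) = (6/5)·(1 − 7.082/12.618) = 0.526

α = 0.526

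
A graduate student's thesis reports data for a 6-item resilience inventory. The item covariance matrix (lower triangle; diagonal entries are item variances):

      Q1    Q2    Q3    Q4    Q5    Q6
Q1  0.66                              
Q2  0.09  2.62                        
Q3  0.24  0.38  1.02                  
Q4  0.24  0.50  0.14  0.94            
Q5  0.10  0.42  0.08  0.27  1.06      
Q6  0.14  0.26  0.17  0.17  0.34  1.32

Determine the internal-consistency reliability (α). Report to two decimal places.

α = 0.58

Σσ²ᵢ = 0.66 + 2.62 + 1.02 + 0.94 + 1.06 + 1.32 = 7.62
Sum of off-diagonal covariances = 3.54
σ²_T = 7.62 + 2 × 3.54 = 14.70
α = (k/(k−1))·(1 − Σσ²ᵢ/σ²_T) = (6/5)·(1 − 7.62/14.70) = 0.58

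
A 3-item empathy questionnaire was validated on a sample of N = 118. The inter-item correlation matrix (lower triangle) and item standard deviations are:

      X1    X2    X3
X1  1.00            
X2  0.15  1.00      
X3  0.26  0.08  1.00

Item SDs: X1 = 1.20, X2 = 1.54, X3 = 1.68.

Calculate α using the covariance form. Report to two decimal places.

Σσ²ᵢ = 1.20² + 1.54² + 1.68² = 6.6340
Covariances σ_ij = r_ij · s_i · s_j:
  σ(X1,X2) = 0.15 × 1.20 × 1.54 = 0.2772
  σ(X1,X3) = 0.26 × 1.20 × 1.68 = 0.5242
  σ(X2,X3) = 0.08 × 1.54 × 1.68 = 0.2070
σ²_T = Σσ²ᵢ + 2·Σσ_ij = 6.6340 + 2 × 1.0084 = 8.6508
α = (3/2)·(1 − 6.6340/8.6508) = 0.35

α = 0.35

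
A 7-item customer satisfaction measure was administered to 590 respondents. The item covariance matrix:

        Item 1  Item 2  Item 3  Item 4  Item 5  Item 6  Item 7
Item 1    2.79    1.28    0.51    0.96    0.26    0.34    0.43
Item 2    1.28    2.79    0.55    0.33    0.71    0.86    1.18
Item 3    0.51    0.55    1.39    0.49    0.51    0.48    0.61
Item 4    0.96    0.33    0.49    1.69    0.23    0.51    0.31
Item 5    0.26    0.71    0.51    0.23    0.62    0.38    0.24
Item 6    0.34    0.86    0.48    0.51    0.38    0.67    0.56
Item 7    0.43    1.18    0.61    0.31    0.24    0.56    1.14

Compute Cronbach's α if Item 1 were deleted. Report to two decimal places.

Remaining items: Item 2, Item 3, Item 4, Item 5, Item 6, Item 7 (k = 6).
Σσᵢ² = 2.79 + 1.39 + 1.69 + 0.62 + 0.67 + 1.14 = 8.30
σ²_total = 8.30 + 2 × 7.95 = 24.20
α (item deleted) = (6/5)·(1 − 8.30/24.20) = 0.79

α = 0.79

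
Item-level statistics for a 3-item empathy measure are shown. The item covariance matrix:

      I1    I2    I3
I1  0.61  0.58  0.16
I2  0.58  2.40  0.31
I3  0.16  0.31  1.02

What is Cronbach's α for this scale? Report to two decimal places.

sum of item variances = 0.61 + 2.40 + 1.02 = 4.03
Σ_{i<j} σ_ij = 1.05
total variance = 4.03 + 2 × 1.05 = 6.13
α = (k/(k−1))·(1 − sum of item variances/total variance) = (3/2)·(1 − 4.03/6.13) = 0.51

α = 0.51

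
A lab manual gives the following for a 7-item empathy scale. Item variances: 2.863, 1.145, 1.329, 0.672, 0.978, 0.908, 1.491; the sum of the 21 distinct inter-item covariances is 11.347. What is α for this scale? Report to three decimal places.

α = 0.825

Σσ²ᵢ = 2.863 + 1.145 + 1.329 + 0.672 + 0.978 + 0.908 + 1.491 = 9.386
Sum of distinct covariances = 11.347
total variance = Σσ²ᵢ + 2·Σcov = 9.386 + 2 × 11.347 = 32.080
α = (7/6)·(1 − 9.386/32.080) = 0.825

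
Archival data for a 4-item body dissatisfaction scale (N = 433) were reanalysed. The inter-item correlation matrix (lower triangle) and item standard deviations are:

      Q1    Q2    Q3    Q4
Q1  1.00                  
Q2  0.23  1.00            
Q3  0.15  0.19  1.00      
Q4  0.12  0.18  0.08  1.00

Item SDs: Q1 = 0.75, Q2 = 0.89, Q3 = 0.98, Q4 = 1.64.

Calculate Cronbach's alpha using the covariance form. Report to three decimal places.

Cronbach's alpha = 0.372

Σσ²ᵢ = 0.75² + 0.89² + 0.98² + 1.64² = 5.0046
Covariances σ_ij = r_ij · s_i · s_j:
  σ(Q1,Q2) = 0.23 × 0.75 × 0.89 = 0.1535
  σ(Q1,Q3) = 0.15 × 0.75 × 0.98 = 0.1102
  σ(Q1,Q4) = 0.12 × 0.75 × 1.64 = 0.1476
  σ(Q2,Q3) = 0.19 × 0.89 × 0.98 = 0.1657
  σ(Q2,Q4) = 0.18 × 0.89 × 1.64 = 0.2627
  σ(Q3,Q4) = 0.08 × 0.98 × 1.64 = 0.1286
σ²_T = Σσ²ᵢ + 2·Σσ_ij = 5.0046 + 2 × 0.9683 = 6.9412
α = (4/3)·(1 − 5.0046/6.9412) = 0.372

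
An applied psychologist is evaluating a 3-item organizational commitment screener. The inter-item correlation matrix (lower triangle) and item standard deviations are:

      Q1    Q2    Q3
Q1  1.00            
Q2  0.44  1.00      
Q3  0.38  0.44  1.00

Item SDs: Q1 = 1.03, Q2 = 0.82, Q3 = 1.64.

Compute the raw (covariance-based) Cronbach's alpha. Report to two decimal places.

Cronbach's alpha = 0.63

Σσ²ᵢ = 1.03² + 0.82² + 1.64² = 4.4229
Covariances σ_ij = r_ij · s_i · s_j:
  σ(Q1,Q2) = 0.44 × 1.03 × 0.82 = 0.3716
  σ(Q1,Q3) = 0.38 × 1.03 × 1.64 = 0.6419
  σ(Q2,Q3) = 0.44 × 0.82 × 1.64 = 0.5917
σ²_T = Σσ²ᵢ + 2·Σσ_ij = 4.4229 + 2 × 1.6052 = 7.6333
α = (3/2)·(1 − 4.4229/7.6333) = 0.63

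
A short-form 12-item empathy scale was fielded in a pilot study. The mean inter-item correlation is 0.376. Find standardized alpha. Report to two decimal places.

Standardized α = k·r̄ / (1 + (k−1)·r̄) = 12 × 0.376 / (1 + 11 × 0.376)
  = 4.5120 / 5.1360 = 0.88

α = 0.88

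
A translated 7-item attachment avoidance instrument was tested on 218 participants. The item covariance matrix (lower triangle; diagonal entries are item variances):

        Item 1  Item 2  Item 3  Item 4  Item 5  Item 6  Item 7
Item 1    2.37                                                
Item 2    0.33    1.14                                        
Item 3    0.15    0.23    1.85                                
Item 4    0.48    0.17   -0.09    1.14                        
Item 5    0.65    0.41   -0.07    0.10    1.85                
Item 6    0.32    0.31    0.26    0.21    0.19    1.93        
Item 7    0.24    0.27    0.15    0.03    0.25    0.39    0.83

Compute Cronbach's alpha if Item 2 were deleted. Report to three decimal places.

Remaining items: Item 1, Item 3, Item 4, Item 5, Item 6, Item 7 (k = 6).
ΣVar(i) = 2.37 + 1.85 + 1.14 + 1.85 + 1.93 + 0.83 = 9.97
σ²_T = 9.97 + 2 × 3.26 = 16.49
α (item deleted) = (6/5)·(1 − 9.97/16.49) = 0.474

Cronbach's alpha = 0.474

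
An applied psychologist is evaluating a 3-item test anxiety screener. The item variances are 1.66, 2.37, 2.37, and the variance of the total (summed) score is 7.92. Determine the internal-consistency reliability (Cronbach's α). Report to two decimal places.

Σσᵢ² = 1.66 + 2.37 + 2.37 = 6.40
α = (k/(k−1))·(1 − Σσᵢ²/Var(T)) = (3/2)·(1 − 6.40/7.92) = 0.29

α = 0.29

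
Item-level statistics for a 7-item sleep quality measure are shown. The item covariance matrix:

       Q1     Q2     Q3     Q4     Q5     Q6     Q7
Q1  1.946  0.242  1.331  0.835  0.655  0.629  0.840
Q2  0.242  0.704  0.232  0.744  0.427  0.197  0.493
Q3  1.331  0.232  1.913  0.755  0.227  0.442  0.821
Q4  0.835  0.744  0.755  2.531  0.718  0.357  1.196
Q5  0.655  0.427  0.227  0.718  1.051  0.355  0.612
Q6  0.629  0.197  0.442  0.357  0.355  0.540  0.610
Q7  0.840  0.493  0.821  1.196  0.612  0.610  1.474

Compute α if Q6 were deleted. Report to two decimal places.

Remaining items: Q1, Q2, Q3, Q4, Q5, Q7 (k = 6).
Σσᵢ² = 1.946 + 0.704 + 1.913 + 2.531 + 1.051 + 1.474 = 9.619
σ²_total = 9.619 + 2 × 10.128 = 29.875
α (item deleted) = (6/5)·(1 − 9.619/29.875) = 0.81

α = 0.81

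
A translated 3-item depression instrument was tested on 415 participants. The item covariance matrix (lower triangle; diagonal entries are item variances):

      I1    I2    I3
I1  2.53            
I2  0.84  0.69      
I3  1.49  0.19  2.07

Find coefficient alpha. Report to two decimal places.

Σσᵢ² = 2.53 + 0.69 + 2.07 = 5.29
Sum of the distinct covariances = 2.52
σ²_total = 5.29 + 2 × 2.52 = 10.33
α = (k/(k−1))·(1 − Σσᵢ²/σ²_total) = (3/2)·(1 − 5.29/10.33) = 0.73

coefficient alpha = 0.73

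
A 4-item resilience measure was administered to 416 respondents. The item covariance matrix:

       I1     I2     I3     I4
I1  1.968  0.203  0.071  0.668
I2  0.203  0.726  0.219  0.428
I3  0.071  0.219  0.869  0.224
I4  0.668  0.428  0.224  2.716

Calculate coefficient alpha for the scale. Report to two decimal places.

Σσ²ᵢ = 1.968 + 0.726 + 0.869 + 2.716 = 6.279
Sum of the distinct covariances = 1.813
Var(T) = 6.279 + 2 × 1.813 = 9.905
α = (k/(k−1))·(1 − Σσ²ᵢ/Var(T)) = (4/3)·(1 − 6.279/9.905) = 0.49

coefficient alpha = 0.49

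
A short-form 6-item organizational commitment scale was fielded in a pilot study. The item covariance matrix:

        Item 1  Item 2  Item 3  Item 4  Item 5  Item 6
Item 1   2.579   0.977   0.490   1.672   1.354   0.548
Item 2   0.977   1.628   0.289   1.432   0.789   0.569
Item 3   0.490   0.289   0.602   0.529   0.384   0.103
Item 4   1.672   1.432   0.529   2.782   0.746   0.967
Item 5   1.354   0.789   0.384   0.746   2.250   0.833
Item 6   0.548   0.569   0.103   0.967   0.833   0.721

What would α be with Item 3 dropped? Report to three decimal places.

α = 0.831

Remaining items: Item 1, Item 2, Item 4, Item 5, Item 6 (k = 5).
sum of item variances = 2.579 + 1.628 + 2.782 + 2.250 + 0.721 = 9.960
total variance = 9.960 + 2 × 9.887 = 29.734
α (item deleted) = (5/4)·(1 − 9.960/29.734) = 0.831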